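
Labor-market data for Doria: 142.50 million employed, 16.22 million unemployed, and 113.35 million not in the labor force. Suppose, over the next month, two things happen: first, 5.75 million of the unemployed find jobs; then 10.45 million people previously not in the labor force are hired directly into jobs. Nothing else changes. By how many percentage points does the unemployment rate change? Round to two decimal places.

Initially, labor force = 142.50 + 16.22 = 158.72 million, so u = 16.22/158.72 = 10.22%.
After the first change, unemployed falls and employed rises by 5.75; labor force unchanged → E = 148.25, U = 10.47, labor force = 158.72 million.
After the second change, employed and labor force both rise by 10.45; unemployed unchanged → E = 158.70, U = 10.47, labor force = 169.17 million.
New unemployment rate = 10.47 / 169.17 = 6.19%.
Change = 6.19% − 10.22% = −4.03 percentage points.

The unemployment rate changes by −4.03 percentage points.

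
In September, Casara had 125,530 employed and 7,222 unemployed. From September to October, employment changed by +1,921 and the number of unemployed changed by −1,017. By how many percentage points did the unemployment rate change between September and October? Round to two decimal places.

September: labor force = 125,530 + 7,222 = 132,752; u = 7,222/132,752 = 5.44%.
October: labor force = 127,451 + 6,205 = 133,656; u = 6,205/133,656 = 4.64%.
Change = 4.64% − 5.44% = −0.80 pp.

The unemployment rate changed by −0.80 percentage points.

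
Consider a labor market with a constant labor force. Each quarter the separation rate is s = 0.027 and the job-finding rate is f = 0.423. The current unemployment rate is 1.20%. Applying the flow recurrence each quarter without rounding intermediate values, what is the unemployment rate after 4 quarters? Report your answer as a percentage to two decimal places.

Unemployment rate after four quarters ≈ 5.56%.

With a fixed labor force, u_{t+1} = u_t + s·(1−u_t) − f·u_t = u_t·(1−s−f) + s.
Here 1−s−f = 0.550 and s = 0.027.
u_1 = 0.012000 × 0.550 + 0.027 = 0.033600.
u_2 = 0.033600 × 0.550 + 0.027 = 0.045480.
u_3 = 0.045480 × 0.550 + 0.027 = 0.052014.
u_4 = 0.052014 × 0.550 + 0.027 = 0.055608.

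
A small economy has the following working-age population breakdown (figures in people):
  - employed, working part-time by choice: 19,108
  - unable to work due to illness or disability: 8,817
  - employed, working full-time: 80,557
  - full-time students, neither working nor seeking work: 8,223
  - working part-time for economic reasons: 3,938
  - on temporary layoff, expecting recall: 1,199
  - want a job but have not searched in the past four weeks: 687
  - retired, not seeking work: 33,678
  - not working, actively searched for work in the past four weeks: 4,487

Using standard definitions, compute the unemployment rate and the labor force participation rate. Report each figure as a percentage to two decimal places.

Employed = 19,108 + 80,557 + 3,938 = 103,603 (anyone who worked, including part-time for economic reasons, counts as employed).
Unemployed = 1,199 + 4,487 = 5,686 (jobless and actively searching, or on temporary layoff).
Labor force = 103,603 + 5,686 = 109,289.
Not in labor force = 8,817 + 8,223 + 687 + 33,678 = 51,405 (those not working and not actively searching are outside the labor force — including those who want a job but have given up searching).
Civilian working-age population = 109,289 + 51,405 = 160,694.
Unemployment rate = 5,686 / 109,289 = 5.20%.
Labor force participation rate = 109,289 / 160,694 = 68.01%.

Unemployment rate ≈ 5.20%; labor force participation rate ≈ 68.01%.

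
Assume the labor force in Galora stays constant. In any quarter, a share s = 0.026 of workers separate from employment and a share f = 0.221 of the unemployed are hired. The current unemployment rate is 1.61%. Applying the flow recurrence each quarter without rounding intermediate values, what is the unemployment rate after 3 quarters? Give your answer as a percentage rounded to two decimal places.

Unemployment rate after three quarters ≈ 6.72%.

With a fixed labor force, u_{t+1} = u_t + s·(1−u_t) − f·u_t = u_t·(1−s−f) + s.
Here 1−s−f = 0.753 and s = 0.026.
u_1 = 0.016100 × 0.753 + 0.026 = 0.038123.
u_2 = 0.038123 × 0.753 + 0.026 = 0.054707.
u_3 = 0.054707 × 0.753 + 0.026 = 0.067194.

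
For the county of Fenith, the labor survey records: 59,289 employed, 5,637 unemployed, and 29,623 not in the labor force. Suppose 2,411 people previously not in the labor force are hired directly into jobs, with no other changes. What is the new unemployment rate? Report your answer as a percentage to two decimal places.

New unemployment rate ≈ 8.37%.

Initially, labor force = 59,289 + 5,637 = 64,926, so u = 5,637/64,926 = 8.68%.
After the change, employed and labor force both rise by 2,411; unemployed unchanged → E = 61,700, U = 5,637, labor force = 67,337.
New unemployment rate = 5,637 / 67,337 = 8.37%.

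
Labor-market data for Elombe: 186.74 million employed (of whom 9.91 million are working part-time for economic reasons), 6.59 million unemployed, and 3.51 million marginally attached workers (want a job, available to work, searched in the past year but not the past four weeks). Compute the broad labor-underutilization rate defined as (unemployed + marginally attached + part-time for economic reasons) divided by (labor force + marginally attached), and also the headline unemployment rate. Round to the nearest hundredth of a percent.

Labor force = 186.74 + 6.59 = 193.33 million.
Numerator = 6.59 + 3.51 + 9.91 = 20.01 million.
Denominator = 193.33 + 3.51 = 196.84 million.
Broad rate = 20.01 / 196.84 = 10.17%.
Headline unemployment rate = 6.59 / 193.33 = 3.41%.

Broad underutilization rate ≈ 10.17%; headline unemployment rate ≈ 3.41%.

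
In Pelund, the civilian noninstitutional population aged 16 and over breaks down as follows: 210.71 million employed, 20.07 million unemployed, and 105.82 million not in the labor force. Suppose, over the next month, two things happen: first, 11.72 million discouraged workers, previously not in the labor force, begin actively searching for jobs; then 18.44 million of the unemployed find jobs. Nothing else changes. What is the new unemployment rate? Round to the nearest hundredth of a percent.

New unemployment rate ≈ 5.51%.

Initially, labor force = 210.71 + 20.07 = 230.78 million, so u = 20.07/230.78 = 8.70%.
After the first change, unemployed and labor force both rise by 11.72 → E = 210.71, U = 31.79, labor force = 242.50 million.
After the second change, unemployed falls and employed rises by 18.44; labor force unchanged → E = 229.15, U = 13.35, labor force = 242.50 million.
New unemployment rate = 13.35 / 242.50 = 5.51%.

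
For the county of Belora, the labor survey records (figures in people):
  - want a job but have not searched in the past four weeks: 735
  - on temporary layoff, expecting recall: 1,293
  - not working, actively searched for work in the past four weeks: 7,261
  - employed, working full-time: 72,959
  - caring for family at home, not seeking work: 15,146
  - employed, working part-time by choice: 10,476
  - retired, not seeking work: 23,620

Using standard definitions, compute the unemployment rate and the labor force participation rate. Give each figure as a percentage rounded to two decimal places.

Unemployment rate ≈ 9.30%; labor force participation rate ≈ 69.96%.

Employed = 72,959 + 10,476 = 83,435.
Unemployed = 1,293 + 7,261 = 8,554 (jobless and actively searching, or on temporary layoff).
Labor force = 83,435 + 8,554 = 91,989.
Not in labor force = 735 + 15,146 + 23,620 = 39,501 (those not working and not actively searching are outside the labor force — including those who want a job but have given up searching).
Civilian working-age population = 91,989 + 39,501 = 131,490.
Unemployment rate = 8,554 / 91,989 = 9.30%.
Labor force participation rate = 91,989 / 131,490 = 69.96%.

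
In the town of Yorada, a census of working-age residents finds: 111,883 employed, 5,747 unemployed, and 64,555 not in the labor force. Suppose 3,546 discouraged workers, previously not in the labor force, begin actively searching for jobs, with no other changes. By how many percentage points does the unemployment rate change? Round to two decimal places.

Initially, labor force = 111,883 + 5,747 = 117,630, so u = 5,747/117,630 = 4.89%.
After the change, unemployed and labor force both rise by 3,546 → E = 111,883, U = 9,293, labor force = 121,176.
New unemployment rate = 9,293 / 121,176 = 7.67%.
Change = 7.67% − 4.89% = +2.78 percentage points.

The unemployment rate changes by +2.78 percentage points.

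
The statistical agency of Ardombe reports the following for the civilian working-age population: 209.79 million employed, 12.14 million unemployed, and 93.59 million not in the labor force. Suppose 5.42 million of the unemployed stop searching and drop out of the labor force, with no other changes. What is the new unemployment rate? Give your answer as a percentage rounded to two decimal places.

New unemployment rate ≈ 3.10%.

Initially, labor force = 209.79 + 12.14 = 221.93 million, so u = 12.14/221.93 = 5.47%.
After the change, unemployed and labor force both fall by 5.42 → E = 209.79, U = 6.72, labor force = 216.51 million.
New unemployment rate = 6.72 / 216.51 = 3.10%.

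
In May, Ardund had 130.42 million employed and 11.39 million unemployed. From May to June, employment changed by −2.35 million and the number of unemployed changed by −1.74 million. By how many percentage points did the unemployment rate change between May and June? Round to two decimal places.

May: labor force = 130.42 + 11.39 = 141.81; u = 11.39/141.81 = 8.03%.
June: labor force = 128.07 + 9.65 = 137.72; u = 9.65/137.72 = 7.01%.
Change = 7.01% − 8.03% = −1.02 pp.

The unemployment rate changed by −1.02 percentage points.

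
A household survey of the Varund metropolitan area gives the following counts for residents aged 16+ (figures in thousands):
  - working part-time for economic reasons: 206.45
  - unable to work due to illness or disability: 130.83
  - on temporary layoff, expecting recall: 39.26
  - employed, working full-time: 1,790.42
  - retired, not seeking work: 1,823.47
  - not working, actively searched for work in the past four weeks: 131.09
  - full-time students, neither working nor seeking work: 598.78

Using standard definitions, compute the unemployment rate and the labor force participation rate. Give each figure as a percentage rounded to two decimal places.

Unemployment rate ≈ 7.86%; labor force participation rate ≈ 45.91%.

Employed = 206.45 + 1,790.42 = 1,996.87 thousand (anyone who worked, including part-time for economic reasons, counts as employed).
Unemployed = 39.26 + 131.09 = 170.35 thousand (jobless and actively searching, or on temporary layoff).
Labor force = 1,996.87 + 170.35 = 2,167.22 thousand.
Not in labor force = 130.83 + 1,823.47 + 598.78 = 2,553.08 thousand (those not working and not actively searching are outside the labor force).
Civilian working-age population = 2,167.22 + 2,553.08 = 4,720.30 thousand.
Unemployment rate = 170.35 / 2,167.22 = 7.86%.
Labor force participation rate = 2,167.22 / 4,720.30 = 45.91%.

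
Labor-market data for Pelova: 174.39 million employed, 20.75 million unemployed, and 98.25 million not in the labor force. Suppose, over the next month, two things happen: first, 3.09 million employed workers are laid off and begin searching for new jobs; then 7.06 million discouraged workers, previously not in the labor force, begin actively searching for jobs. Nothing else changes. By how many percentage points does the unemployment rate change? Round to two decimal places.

Initially, labor force = 174.39 + 20.75 = 195.14 million, so u = 20.75/195.14 = 10.63%.
After the first change, employed falls and unemployed rises by 3.09; labor force unchanged → E = 171.30, U = 23.84, labor force = 195.14 million.
After the second change, unemployed and labor force both rise by 7.06 → E = 171.30, U = 30.90, labor force = 202.20 million.
New unemployment rate = 30.90 / 202.20 = 15.28%.
Change = 15.28% − 10.63% = +4.65 percentage points.

The unemployment rate changes by +4.65 percentage points.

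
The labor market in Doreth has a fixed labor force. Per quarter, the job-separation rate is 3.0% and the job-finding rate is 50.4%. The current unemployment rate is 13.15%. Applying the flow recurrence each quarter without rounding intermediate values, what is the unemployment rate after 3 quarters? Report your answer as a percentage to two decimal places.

With a fixed labor force, u_{t+1} = u_t + s·(1−u_t) − f·u_t = u_t·(1−s−f) + s.
Here 1−s−f = 0.466 and s = 0.030.
u_1 = 0.131500 × 0.466 + 0.030 = 0.091279.
u_2 = 0.091279 × 0.466 + 0.030 = 0.072536.
u_3 = 0.072536 × 0.466 + 0.030 = 0.063802.

Unemployment rate after three quarters ≈ 6.38%.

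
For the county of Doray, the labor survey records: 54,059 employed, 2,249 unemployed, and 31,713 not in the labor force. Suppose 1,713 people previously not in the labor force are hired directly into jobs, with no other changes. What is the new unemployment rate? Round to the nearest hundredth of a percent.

Initially, labor force = 54,059 + 2,249 = 56,308, so u = 2,249/56,308 = 3.99%.
After the change, employed and labor force both rise by 1,713; unemployed unchanged → E = 55,772, U = 2,249, labor force = 58,021.
New unemployment rate = 2,249 / 58,021 = 3.88%.

New unemployment rate ≈ 3.88%.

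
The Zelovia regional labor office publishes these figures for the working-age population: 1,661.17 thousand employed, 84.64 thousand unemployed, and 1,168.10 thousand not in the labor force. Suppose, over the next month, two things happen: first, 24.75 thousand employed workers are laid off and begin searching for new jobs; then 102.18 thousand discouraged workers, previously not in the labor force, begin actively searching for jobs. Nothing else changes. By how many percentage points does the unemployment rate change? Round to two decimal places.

The unemployment rate changes by +6.60 percentage points.

Initially, labor force = 1,661.17 + 84.64 = 1,745.81 thousand, so u = 84.64/1,745.81 = 4.85%.
After the first change, employed falls and unemployed rises by 24.75; labor force unchanged → E = 1,636.42, U = 109.39, labor force = 1,745.81 thousand.
After the second change, unemployed and labor force both rise by 102.18 → E = 1,636.42, U = 211.57, labor force = 1,847.99 thousand.
New unemployment rate = 211.57 / 1,847.99 = 11.45%.
Change = 11.45% − 4.85% = +6.60 percentage points.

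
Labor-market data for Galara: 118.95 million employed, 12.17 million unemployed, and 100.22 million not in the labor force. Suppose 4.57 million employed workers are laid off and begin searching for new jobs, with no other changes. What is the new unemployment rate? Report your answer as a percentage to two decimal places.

New unemployment rate ≈ 12.77%.

Initially, labor force = 118.95 + 12.17 = 131.12 million, so u = 12.17/131.12 = 9.28%.
After the change, employed falls and unemployed rises by 4.57; labor force unchanged → E = 114.38, U = 16.74, labor force = 131.12 million.
New unemployment rate = 16.74 / 131.12 = 12.77%.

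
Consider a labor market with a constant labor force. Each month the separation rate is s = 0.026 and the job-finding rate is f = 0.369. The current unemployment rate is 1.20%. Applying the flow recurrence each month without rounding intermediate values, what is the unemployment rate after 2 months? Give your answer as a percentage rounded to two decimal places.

Unemployment rate after two months ≈ 4.61%.

With a fixed labor force, u_{t+1} = u_t + s·(1−u_t) − f·u_t = u_t·(1−s−f) + s.
Here 1−s−f = 0.605 and s = 0.026.
u_1 = 0.012000 × 0.605 + 0.026 = 0.033260.
u_2 = 0.033260 × 0.605 + 0.026 = 0.046122.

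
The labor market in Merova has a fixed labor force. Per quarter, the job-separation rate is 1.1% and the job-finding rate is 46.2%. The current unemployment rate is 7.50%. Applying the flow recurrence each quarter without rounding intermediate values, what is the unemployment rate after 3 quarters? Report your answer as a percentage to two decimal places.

Unemployment rate after three quarters ≈ 3.08%.

With a fixed labor force, u_{t+1} = u_t + s·(1−u_t) − f·u_t = u_t·(1−s−f) + s.
Here 1−s−f = 0.527 and s = 0.011.
u_1 = 0.075000 × 0.527 + 0.011 = 0.050525.
u_2 = 0.050525 × 0.527 + 0.011 = 0.037627.
u_3 = 0.037627 × 0.527 + 0.011 = 0.030829.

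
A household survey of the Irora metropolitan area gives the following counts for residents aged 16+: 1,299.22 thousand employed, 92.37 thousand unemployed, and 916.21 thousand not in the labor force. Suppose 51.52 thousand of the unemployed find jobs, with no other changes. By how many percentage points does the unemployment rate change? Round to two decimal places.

Initially, labor force = 1,299.22 + 92.37 = 1,391.59 thousand, so u = 92.37/1,391.59 = 6.64%.
After the change, unemployed falls and employed rises by 51.52; labor force unchanged → E = 1,350.74, U = 40.85, labor force = 1,391.59 thousand.
New unemployment rate = 40.85 / 1,391.59 = 2.94%.
Change = 2.94% − 6.64% = −3.70 percentage points.

The unemployment rate changes by −3.70 percentage points.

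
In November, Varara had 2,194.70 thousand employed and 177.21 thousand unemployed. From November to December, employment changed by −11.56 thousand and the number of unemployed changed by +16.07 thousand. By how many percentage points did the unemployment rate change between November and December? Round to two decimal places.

November: labor force = 2,194.70 + 177.21 = 2,371.91; u = 177.21/2,371.91 = 7.47%.
December: labor force = 2,183.14 + 193.28 = 2,376.42; u = 193.28/2,376.42 = 8.13%.
Change = 8.13% − 7.47% = +0.66 pp.

The unemployment rate changed by +0.66 percentage points.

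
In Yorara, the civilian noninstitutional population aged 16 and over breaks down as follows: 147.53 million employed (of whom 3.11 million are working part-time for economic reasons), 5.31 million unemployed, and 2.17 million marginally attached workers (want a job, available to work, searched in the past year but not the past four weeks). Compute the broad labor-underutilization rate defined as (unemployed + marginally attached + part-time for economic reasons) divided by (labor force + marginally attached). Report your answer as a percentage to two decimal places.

Labor force = 147.53 + 5.31 = 152.84 million.
Numerator = 5.31 + 2.17 + 3.11 = 10.59 million.
Denominator = 152.84 + 2.17 = 155.01 million.
Broad rate = 10.59 / 155.01 = 6.83%.

Broad underutilization rate ≈ 6.83%.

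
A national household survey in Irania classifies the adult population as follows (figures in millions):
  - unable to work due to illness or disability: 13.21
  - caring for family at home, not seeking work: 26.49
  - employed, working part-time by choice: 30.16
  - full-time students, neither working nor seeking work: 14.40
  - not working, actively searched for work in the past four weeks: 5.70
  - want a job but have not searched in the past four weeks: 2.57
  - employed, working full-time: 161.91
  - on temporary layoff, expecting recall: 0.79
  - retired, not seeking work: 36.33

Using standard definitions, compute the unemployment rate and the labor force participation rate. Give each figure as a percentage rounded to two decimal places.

Employed = 30.16 + 161.91 = 192.07 million.
Unemployed = 5.70 + 0.79 = 6.49 million (jobless and actively searching, or on temporary layoff).
Labor force = 192.07 + 6.49 = 198.56 million.
Not in labor force = 13.21 + 26.49 + 14.40 + 2.57 + 36.33 = 93.00 million (those not working and not actively searching are outside the labor force — including those who want a job but have given up searching).
Civilian working-age population = 198.56 + 93.00 = 291.56 million.
Unemployment rate = 6.49 / 198.56 = 3.27%.
Labor force participation rate = 198.56 / 291.56 = 68.10%.

Unemployment rate ≈ 3.27%; labor force participation rate ≈ 68.10%.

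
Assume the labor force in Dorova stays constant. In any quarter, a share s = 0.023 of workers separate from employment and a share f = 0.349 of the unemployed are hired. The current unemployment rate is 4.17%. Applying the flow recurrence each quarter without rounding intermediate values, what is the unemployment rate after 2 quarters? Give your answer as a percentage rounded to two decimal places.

With a fixed labor force, u_{t+1} = u_t + s·(1−u_t) − f·u_t = u_t·(1−s−f) + s.
Here 1−s−f = 0.628 and s = 0.023.
u_1 = 0.041700 × 0.628 + 0.023 = 0.049188.
u_2 = 0.049188 × 0.628 + 0.023 = 0.053890.

Unemployment rate after two quarters ≈ 5.39%.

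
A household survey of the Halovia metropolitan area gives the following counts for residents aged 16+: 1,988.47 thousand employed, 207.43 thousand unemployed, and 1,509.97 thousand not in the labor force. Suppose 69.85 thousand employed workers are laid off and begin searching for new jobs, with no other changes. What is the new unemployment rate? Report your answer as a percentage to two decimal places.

New unemployment rate ≈ 12.63%.

Initially, labor force = 1,988.47 + 207.43 = 2,195.90 thousand, so u = 207.43/2,195.90 = 9.45%.
After the change, employed falls and unemployed rises by 69.85; labor force unchanged → E = 1,918.62, U = 277.28, labor force = 2,195.90 thousand.
New unemployment rate = 277.28 / 2,195.90 = 12.63%.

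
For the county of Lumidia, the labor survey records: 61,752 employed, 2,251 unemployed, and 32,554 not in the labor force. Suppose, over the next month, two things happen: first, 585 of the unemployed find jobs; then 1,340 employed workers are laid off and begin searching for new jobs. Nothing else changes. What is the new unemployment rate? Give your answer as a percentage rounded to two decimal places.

Initially, labor force = 61,752 + 2,251 = 64,003, so u = 2,251/64,003 = 3.52%.
After the first change, unemployed falls and employed rises by 585; labor force unchanged → E = 62,337, U = 1,666, labor force = 64,003.
After the second change, employed falls and unemployed rises by 1,340; labor force unchanged → E = 60,997, U = 3,006, labor force = 64,003.
New unemployment rate = 3,006 / 64,003 = 4.70%.

New unemployment rate ≈ 4.70%.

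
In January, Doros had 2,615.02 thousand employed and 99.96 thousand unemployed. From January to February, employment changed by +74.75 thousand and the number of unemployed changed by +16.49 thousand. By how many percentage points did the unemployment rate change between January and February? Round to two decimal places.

January: labor force = 2,615.02 + 99.96 = 2,714.98; u = 99.96/2,714.98 = 3.68%.
February: labor force = 2,689.77 + 116.45 = 2,806.22; u = 116.45/2,806.22 = 4.15%.
Change = 4.15% − 3.68% = +0.47 pp.

The unemployment rate changed by +0.47 percentage points.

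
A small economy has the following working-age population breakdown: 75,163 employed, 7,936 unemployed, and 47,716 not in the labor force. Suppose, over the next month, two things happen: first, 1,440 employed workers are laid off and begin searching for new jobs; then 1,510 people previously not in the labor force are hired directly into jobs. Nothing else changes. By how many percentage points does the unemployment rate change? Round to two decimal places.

Initially, labor force = 75,163 + 7,936 = 83,099, so u = 7,936/83,099 = 9.55%.
After the first change, employed falls and unemployed rises by 1,440; labor force unchanged → E = 73,723, U = 9,376, labor force = 83,099.
After the second change, employed and labor force both rise by 1,510; unemployed unchanged → E = 75,233, U = 9,376, labor force = 84,609.
New unemployment rate = 9,376 / 84,609 = 11.08%.
Change = 11.08% − 9.55% = +1.53 percentage points.

The unemployment rate changes by +1.53 percentage points.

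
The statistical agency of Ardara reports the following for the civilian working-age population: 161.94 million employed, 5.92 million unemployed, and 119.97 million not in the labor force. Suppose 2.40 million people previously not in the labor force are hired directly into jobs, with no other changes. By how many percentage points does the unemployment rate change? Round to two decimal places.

The unemployment rate changes by −0.05 percentage points.

Initially, labor force = 161.94 + 5.92 = 167.86 million, so u = 5.92/167.86 = 3.53%.
After the change, employed and labor force both rise by 2.40; unemployed unchanged → E = 164.34, U = 5.92, labor force = 170.26 million.
New unemployment rate = 5.92 / 170.26 = 3.48%.
Change = 3.48% − 3.53% = −0.05 percentage points.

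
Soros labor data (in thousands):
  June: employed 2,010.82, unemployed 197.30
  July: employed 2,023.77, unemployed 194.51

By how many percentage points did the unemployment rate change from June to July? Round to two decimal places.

June: labor force = 2,010.82 + 197.30 = 2,208.12; u = 197.30/2,208.12 = 8.94%.
July: labor force = 2,023.77 + 194.51 = 2,218.28; u = 194.51/2,218.28 = 8.77%.
Change = 8.77% − 8.94% = −0.17 pp.

The unemployment rate changed by −0.17 percentage points.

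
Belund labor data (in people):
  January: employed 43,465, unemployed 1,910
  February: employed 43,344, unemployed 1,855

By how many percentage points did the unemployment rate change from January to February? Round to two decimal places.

January: labor force = 43,465 + 1,910 = 45,375; u = 1,910/45,375 = 4.21%.
February: labor force = 43,344 + 1,855 = 45,199; u = 1,855/45,199 = 4.10%.
Change = 4.10% − 4.21% = −0.11 pp.

The unemployment rate changed by −0.11 percentage points.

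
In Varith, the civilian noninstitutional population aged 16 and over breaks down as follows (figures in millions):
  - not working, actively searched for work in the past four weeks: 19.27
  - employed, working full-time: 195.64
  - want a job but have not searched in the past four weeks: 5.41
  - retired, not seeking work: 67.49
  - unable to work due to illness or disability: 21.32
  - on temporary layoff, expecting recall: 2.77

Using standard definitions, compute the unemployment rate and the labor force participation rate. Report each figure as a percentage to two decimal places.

Employed = 195.64 million.
Unemployed = 19.27 + 2.77 = 22.04 million (jobless and actively searching, or on temporary layoff).
Labor force = 195.64 + 22.04 = 217.68 million.
Not in labor force = 5.41 + 67.49 + 21.32 = 94.22 million (those not working and not actively searching are outside the labor force — including those who want a job but have given up searching).
Civilian working-age population = 217.68 + 94.22 = 311.90 million.
Unemployment rate = 22.04 / 217.68 = 10.12%.
Labor force participation rate = 217.68 / 311.90 = 69.79%.

Unemployment rate ≈ 10.12%; labor force participation rate ≈ 69.79%.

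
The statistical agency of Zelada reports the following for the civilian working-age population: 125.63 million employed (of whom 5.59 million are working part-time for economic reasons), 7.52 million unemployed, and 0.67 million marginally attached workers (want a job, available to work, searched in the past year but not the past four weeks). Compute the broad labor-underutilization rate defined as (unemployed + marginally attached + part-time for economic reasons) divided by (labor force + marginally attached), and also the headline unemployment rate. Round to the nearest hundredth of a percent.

Broad underutilization rate ≈ 10.30%; headline unemployment rate ≈ 5.65%.

Labor force = 125.63 + 7.52 = 133.15 million.
Numerator = 7.52 + 0.67 + 5.59 = 13.78 million.
Denominator = 133.15 + 0.67 = 133.82 million.
Broad rate = 13.78 / 133.82 = 10.30%.
Headline unemployment rate = 7.52 / 133.15 = 5.65%.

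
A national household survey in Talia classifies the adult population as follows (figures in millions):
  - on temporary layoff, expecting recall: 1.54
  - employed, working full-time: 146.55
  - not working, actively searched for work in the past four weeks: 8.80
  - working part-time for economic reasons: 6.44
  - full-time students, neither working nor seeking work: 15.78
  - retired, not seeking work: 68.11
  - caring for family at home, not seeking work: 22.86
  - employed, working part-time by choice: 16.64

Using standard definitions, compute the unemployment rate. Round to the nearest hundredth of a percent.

Unemployment rate ≈ 5.75%.

Employed = 146.55 + 6.44 + 16.64 = 169.63 million (anyone who worked, including part-time for economic reasons, counts as employed).
Unemployed = 1.54 + 8.80 = 10.34 million (jobless and actively searching, or on temporary layoff).
Labor force = 169.63 + 10.34 = 179.97 million.
Unemployment rate = 10.34 / 179.97 = 5.75%.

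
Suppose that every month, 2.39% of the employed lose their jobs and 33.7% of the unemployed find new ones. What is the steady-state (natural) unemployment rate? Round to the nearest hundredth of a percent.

At steady state the flows balance: s·E = f·U, so U/(E+U) = s/(s+f).
u* = 2.39 / (2.39 + 33.7) = 2.39 / 36.09 = 6.62%.

Steady-state unemployment rate ≈ 6.62%.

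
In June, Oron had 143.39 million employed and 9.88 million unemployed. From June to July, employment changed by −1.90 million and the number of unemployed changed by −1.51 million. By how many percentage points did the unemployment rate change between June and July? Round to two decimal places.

June: labor force = 143.39 + 9.88 = 153.27; u = 9.88/153.27 = 6.45%.
July: labor force = 141.49 + 8.37 = 149.86; u = 8.37/149.86 = 5.59%.
Change = 5.59% − 6.45% = −0.86 pp.

The unemployment rate changed by −0.86 percentage points.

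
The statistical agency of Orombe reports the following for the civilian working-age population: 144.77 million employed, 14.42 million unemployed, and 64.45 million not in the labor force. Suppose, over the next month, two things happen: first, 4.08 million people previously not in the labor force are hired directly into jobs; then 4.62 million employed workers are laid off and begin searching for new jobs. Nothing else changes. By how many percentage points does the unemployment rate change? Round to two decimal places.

Initially, labor force = 144.77 + 14.42 = 159.19 million, so u = 14.42/159.19 = 9.06%.
After the first change, employed and labor force both rise by 4.08; unemployed unchanged → E = 148.85, U = 14.42, labor force = 163.27 million.
After the second change, employed falls and unemployed rises by 4.62; labor force unchanged → E = 144.23, U = 19.04, labor force = 163.27 million.
New unemployment rate = 19.04 / 163.27 = 11.66%.
Change = 11.66% − 9.06% = +2.60 percentage points.

The unemployment rate changes by +2.60 percentage points.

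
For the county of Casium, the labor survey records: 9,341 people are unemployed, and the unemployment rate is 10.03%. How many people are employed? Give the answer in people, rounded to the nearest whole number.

About 83,790 are employed.

Labor force = U / u = 9,341 / 0.1003 ≈ 93,131.
Employed = labor force − unemployed = 93,131 − 9,341 = 83,790.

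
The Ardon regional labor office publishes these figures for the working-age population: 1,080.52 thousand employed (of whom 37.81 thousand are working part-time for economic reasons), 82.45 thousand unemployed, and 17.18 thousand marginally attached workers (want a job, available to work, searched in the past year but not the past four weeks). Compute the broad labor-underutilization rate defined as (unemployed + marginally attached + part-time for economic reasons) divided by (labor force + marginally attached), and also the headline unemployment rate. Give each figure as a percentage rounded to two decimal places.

Labor force = 1,080.52 + 82.45 = 1,162.97 thousand.
Numerator = 82.45 + 17.18 + 37.81 = 137.44 thousand.
Denominator = 1,162.97 + 17.18 = 1,180.15 thousand.
Broad rate = 137.44 / 1,180.15 = 11.65%.
Headline unemployment rate = 82.45 / 1,162.97 = 7.09%.

Broad underutilization rate ≈ 11.65%; headline unemployment rate ≈ 7.09%.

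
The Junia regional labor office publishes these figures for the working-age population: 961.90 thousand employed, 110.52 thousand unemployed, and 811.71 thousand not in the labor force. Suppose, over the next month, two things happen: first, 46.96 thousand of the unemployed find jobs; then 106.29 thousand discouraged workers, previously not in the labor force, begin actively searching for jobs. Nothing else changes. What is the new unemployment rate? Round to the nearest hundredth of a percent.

New unemployment rate ≈ 14.41%.

Initially, labor force = 961.90 + 110.52 = 1,072.42 thousand, so u = 110.52/1,072.42 = 10.31%.
After the first change, unemployed falls and employed rises by 46.96; labor force unchanged → E = 1,008.86, U = 63.56, labor force = 1,072.42 thousand.
After the second change, unemployed and labor force both rise by 106.29 → E = 1,008.86, U = 169.85, labor force = 1,178.71 thousand.
New unemployment rate = 169.85 / 1,178.71 = 14.41%.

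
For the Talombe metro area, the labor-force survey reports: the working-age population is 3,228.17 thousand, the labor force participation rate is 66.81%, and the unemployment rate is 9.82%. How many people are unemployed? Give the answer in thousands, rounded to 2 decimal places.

About 211.79 thousand are unemployed.

Labor force = 0.6681 × 3,228.17 = 2,156.74 thousand.
Unemployed = 0.0982 × 2,156.74 ≈ 211.79 thousand.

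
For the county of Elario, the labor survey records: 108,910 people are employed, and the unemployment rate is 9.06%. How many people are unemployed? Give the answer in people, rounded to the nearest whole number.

Let U be the number unemployed. The labor force is E + U, and U/(E+U) = 0.0906.
So U = 0.0906 × 108,910 / (1 − 0.0906) = 9867.25 / 0.9094 ≈ 10,850.

About 10,850 are unemployed.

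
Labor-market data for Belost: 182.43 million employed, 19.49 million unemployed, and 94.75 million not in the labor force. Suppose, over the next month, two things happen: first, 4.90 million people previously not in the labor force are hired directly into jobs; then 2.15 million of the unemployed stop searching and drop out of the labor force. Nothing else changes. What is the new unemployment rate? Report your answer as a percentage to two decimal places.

New unemployment rate ≈ 8.47%.

Initially, labor force = 182.43 + 19.49 = 201.92 million, so u = 19.49/201.92 = 9.65%.
After the first change, employed and labor force both rise by 4.90; unemployed unchanged → E = 187.33, U = 19.49, labor force = 206.82 million.
After the second change, unemployed and labor force both fall by 2.15 → E = 187.33, U = 17.34, labor force = 204.67 million.
New unemployment rate = 17.34 / 204.67 = 8.47%.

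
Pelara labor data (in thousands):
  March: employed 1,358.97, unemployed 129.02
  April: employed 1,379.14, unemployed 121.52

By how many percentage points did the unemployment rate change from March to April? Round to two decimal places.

March: labor force = 1,358.97 + 129.02 = 1,487.99; u = 129.02/1,487.99 = 8.67%.
April: labor force = 1,379.14 + 121.52 = 1,500.66; u = 121.52/1,500.66 = 8.10%.
Change = 8.10% − 8.67% = −0.57 pp.

The unemployment rate changed by −0.57 percentage points.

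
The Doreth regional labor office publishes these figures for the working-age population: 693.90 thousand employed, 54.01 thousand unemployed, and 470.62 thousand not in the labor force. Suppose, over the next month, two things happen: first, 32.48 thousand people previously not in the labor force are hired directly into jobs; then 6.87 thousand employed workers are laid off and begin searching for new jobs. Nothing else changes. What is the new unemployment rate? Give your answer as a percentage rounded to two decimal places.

New unemployment rate ≈ 7.80%.

Initially, labor force = 693.90 + 54.01 = 747.91 thousand, so u = 54.01/747.91 = 7.22%.
After the first change, employed and labor force both rise by 32.48; unemployed unchanged → E = 726.38, U = 54.01, labor force = 780.39 thousand.
After the second change, employed falls and unemployed rises by 6.87; labor force unchanged → E = 719.51, U = 60.88, labor force = 780.39 thousand.
New unemployment rate = 60.88 / 780.39 = 7.80%.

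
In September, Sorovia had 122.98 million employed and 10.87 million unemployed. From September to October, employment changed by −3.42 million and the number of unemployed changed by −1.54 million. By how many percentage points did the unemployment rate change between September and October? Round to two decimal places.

The unemployment rate changed by −0.88 percentage points.

September: labor force = 122.98 + 10.87 = 133.85; u = 10.87/133.85 = 8.12%.
October: labor force = 119.56 + 9.33 = 128.89; u = 9.33/128.89 = 7.24%.
Change = 7.24% − 8.12% = −0.88 pp.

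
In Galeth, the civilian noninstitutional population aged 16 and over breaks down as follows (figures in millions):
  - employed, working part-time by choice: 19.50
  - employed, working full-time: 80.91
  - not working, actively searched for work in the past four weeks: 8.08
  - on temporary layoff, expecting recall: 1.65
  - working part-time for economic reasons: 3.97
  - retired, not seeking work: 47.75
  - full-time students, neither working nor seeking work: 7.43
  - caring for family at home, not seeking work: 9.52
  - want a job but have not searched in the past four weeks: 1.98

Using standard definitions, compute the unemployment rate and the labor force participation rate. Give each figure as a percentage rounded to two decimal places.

Employed = 19.50 + 80.91 + 3.97 = 104.38 million (anyone who worked, including part-time for economic reasons, counts as employed).
Unemployed = 8.08 + 1.65 = 9.73 million (jobless and actively searching, or on temporary layoff).
Labor force = 104.38 + 9.73 = 114.11 million.
Not in labor force = 47.75 + 7.43 + 9.52 + 1.98 = 66.68 million (those not working and not actively searching are outside the labor force — including those who want a job but have given up searching).
Civilian working-age population = 114.11 + 66.68 = 180.79 million.
Unemployment rate = 9.73 / 114.11 = 8.53%.
Labor force participation rate = 114.11 / 180.79 = 63.12%.

Unemployment rate ≈ 8.53%; labor force participation rate ≈ 63.12%.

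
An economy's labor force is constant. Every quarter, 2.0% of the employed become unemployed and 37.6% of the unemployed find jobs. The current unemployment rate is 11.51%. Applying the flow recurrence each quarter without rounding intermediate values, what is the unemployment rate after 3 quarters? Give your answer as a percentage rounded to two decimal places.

Unemployment rate after three quarters ≈ 6.47%.

With a fixed labor force, u_{t+1} = u_t + s·(1−u_t) − f·u_t = u_t·(1−s−f) + s.
Here 1−s−f = 0.604 and s = 0.020.
u_1 = 0.115100 × 0.604 + 0.020 = 0.089520.
u_2 = 0.089520 × 0.604 + 0.020 = 0.074070.
u_3 = 0.074070 × 0.604 + 0.020 = 0.064738.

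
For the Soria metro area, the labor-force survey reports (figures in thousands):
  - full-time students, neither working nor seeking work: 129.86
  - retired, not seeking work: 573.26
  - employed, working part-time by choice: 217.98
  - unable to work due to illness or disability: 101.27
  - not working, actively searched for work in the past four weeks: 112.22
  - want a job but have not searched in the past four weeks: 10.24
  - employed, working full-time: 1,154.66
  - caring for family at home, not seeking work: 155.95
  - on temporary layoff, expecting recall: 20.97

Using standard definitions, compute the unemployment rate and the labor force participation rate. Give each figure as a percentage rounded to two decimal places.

Employed = 217.98 + 1,154.66 = 1,372.64 thousand.
Unemployed = 112.22 + 20.97 = 133.19 thousand (jobless and actively searching, or on temporary layoff).
Labor force = 1,372.64 + 133.19 = 1,505.83 thousand.
Not in labor force = 129.86 + 573.26 + 101.27 + 10.24 + 155.95 = 970.58 thousand (those not working and not actively searching are outside the labor force — including those who want a job but have given up searching).
Civilian working-age population = 1,505.83 + 970.58 = 2,476.41 thousand.
Unemployment rate = 133.19 / 1,505.83 = 8.84%.
Labor force participation rate = 1,505.83 / 2,476.41 = 60.81%.

Unemployment rate ≈ 8.84%; labor force participation rate ≈ 60.81%.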